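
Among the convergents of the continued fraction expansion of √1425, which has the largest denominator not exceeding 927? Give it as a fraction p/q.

34163/905

√1425 = [37; 1, 2, 1, 74, …] (period length 4).
Convergents:
  p_0/q_0 = 37/1
  p_1/q_1 = 38/1
  p_2/q_2 = 113/3
  p_3/q_3 = 151/4
  p_4/q_4 = 11287/299
  p_5/q_5 = 11438/303
  p_6/q_6 = 34163/905
  p_7/q_7 = 45601/1208
q_6 = 905 ≤ 927 < 1208 = q_7, so the answer is 34163/905.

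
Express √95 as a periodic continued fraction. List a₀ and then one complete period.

[9; 1, 2, 1, 18]

a₀ = ⌊√95⌋ = 9.
With m₀=0, d₀=1 and mₖ₊₁ = dₖaₖ − mₖ, dₖ₊₁ = (n − mₖ₊₁²)/dₖ, aₖ₊₁ = ⌊(a₀+mₖ₊₁)/dₖ₊₁⌋:
  k=1: m=9, d=14, a=1
  k=2: m=5, d=5, a=2
  k=3: m=5, d=14, a=1
  k=4: m=9, d=1, a=18
d=1 and a=2a₀=18 at k=4, so the next step gives (m, d) = (9, 14) again — its k=1 value — and the period has length 4.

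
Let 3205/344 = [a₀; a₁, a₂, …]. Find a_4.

2

3205 = 9·344 + 109   →  a_0 = 9
344 = 3·109 + 17   →  a_1 = 3
109 = 6·17 + 7   →  a_2 = 6
17 = 2·7 + 3   →  a_3 = 2
7 = 2·3 + 1   →  a_4 = 2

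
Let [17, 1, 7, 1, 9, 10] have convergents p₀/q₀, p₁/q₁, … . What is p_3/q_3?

Using pₖ = aₖpₖ₋₁ + pₖ₋₂, qₖ = aₖqₖ₋₁ + qₖ₋₂ (with p₋₁=1, p₋₂=0, q₋₁=0, q₋₂=1):
  k=0: a=17, p=17, q=1
  k=1: a=1, p=18, q=1
  k=2: a=7, p=143, q=8
  k=3: a=1, p=161, q=9

161/9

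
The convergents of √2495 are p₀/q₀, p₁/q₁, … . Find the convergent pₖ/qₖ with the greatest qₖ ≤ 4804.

99850/1999

√2495 = [49; 1, 18, 1, 98, …] (period length 4).
Convergents:
  p_0/q_0 = 49/1
  p_1/q_1 = 50/1
  p_2/q_2 = 949/19
  p_3/q_3 = 999/20
  p_4/q_4 = 98851/1979
  p_5/q_5 = 99850/1999
  p_6/q_6 = 1896151/37961
q_5 = 1999 ≤ 4804 < 37961 = q_6, so the answer is 99850/1999.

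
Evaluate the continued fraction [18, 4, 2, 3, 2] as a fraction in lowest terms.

Fold from the inside: start with 2/1.
  3 + 1/2 = 7/2
  2 + 2/7 = 16/7
  4 + 7/16 = 71/16
  18 + 16/71 = 1294/71

1294/71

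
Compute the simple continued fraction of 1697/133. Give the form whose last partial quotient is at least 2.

[12; 1, 3, 6, 2, 2]

1697 = 12·133 + 101
133 = 1·101 + 32
101 = 3·32 + 5
32 = 6·5 + 2
5 = 2·2 + 1
2 = 2·1 + 0  (stop)
So 1697/133 = [12; 1, 3, 6, 2, 2].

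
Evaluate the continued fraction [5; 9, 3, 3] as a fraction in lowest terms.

Fold from the inside: start with 3/1.
  3 + 1/3 = 10/3
  9 + 3/10 = 93/10
  5 + 10/93 = 475/93

475/93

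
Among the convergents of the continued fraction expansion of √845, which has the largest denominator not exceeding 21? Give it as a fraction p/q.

√845 = [29; 14, 1, 1, 14, 58, …] (period length 5).
Convergents:
  p_0/q_0 = 29/1
  p_1/q_1 = 407/14
  p_2/q_2 = 436/15
  p_3/q_3 = 843/29
q_2 = 15 ≤ 21 < 29 = q_3, so the answer is 436/15.

436/15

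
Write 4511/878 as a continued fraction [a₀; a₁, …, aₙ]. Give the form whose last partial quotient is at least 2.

[5; 7, 3, 1, 9, 3]

4511 = 5*878 + 121
878 = 7*121 + 31
121 = 3*31 + 28
31 = 1*28 + 3
28 = 9*3 + 1
3 = 3*1 + 0  (stop)
So 4511/878 = [5; 7, 3, 1, 9, 3].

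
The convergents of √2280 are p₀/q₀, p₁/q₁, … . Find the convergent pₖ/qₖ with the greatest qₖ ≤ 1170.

54673/1145

√2280 = [47; 1, 2, 1, 94, …] (period length 4).
Convergents:
  p_0/q_0 = 47/1
  p_1/q_1 = 48/1
  p_2/q_2 = 143/3
  p_3/q_3 = 191/4
  p_4/q_4 = 18097/379
  p_5/q_5 = 18288/383
  p_6/q_6 = 54673/1145
  p_7/q_7 = 72961/1528
q_6 = 1145 ≤ 1170 < 1528 = q_7, so the answer is 54673/1145.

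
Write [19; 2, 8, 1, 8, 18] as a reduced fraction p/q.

Fold from the inside: start with 18/1.
  8 + 1/18 = 145/18
  1 + 18/145 = 163/145
  8 + 145/163 = 1449/163
  2 + 163/1449 = 3061/1449
  19 + 1449/3061 = 59608/3061

59608/3061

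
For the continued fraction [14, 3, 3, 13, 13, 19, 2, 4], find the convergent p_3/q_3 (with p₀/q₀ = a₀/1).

Using pₖ = aₖpₖ₋₁ + pₖ₋₂, qₖ = aₖqₖ₋₁ + qₖ₋₂ (with p₋₁=1, p₋₂=0, q₋₁=0, q₋₂=1):
  k=0: a=14, p=14, q=1
  k=1: a=3, p=43, q=3
  k=2: a=3, p=143, q=10
  k=3: a=13, p=1902, q=133

1902/133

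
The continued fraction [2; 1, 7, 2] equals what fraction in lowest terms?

49/17

Using pₖ = aₖpₖ₋₁ + pₖ₋₂ and qₖ = aₖqₖ₋₁ + qₖ₋₂:
  k=0: a=2, p=2, q=1
  k=1: a=1, p=3, q=1
  k=2: a=7, p=23, q=8
  k=3: a=2, p=49, q=17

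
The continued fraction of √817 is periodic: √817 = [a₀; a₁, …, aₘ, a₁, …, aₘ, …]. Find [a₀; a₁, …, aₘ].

a₀ = ⌊√817⌋ = 28.
With m₀=0, d₀=1 and mₖ₊₁ = dₖaₖ − mₖ, dₖ₊₁ = (n − mₖ₊₁²)/dₖ, aₖ₊₁ = ⌊(a₀+mₖ₊₁)/dₖ₊₁⌋:
  k=1: m=28, d=33, a=1
  k=2: m=5, d=24, a=1
  k=3: m=19, d=19, a=2
  k=4: m=19, d=24, a=1
  k=5: m=5, d=33, a=1
  k=6: m=28, d=1, a=56
d=1 and a=2a₀=56 at k=6, so the next step gives (m, d) = (28, 33) again — its k=1 value — and the period has length 6.

[28; 1, 1, 2, 1, 1, 56]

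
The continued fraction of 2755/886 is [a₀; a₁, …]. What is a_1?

9

2755 = 3·886 + 97   →  a_0 = 3
886 = 9·97 + 13   →  a_1 = 9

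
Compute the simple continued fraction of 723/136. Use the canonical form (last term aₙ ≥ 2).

723 = 5·136 + 43
136 = 3·43 + 7
43 = 6·7 + 1
7 = 7·1 + 0  (stop)
So 723/136 = [5; 3, 6, 7].

[5; 3, 6, 7]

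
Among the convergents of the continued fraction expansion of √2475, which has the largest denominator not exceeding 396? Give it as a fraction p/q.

√2475 = [49; 1, 2, 1, 98, …] (period length 4).
Convergents:
  p_0/q_0 = 49/1
  p_1/q_1 = 50/1
  p_2/q_2 = 149/3
  p_3/q_3 = 199/4
  p_4/q_4 = 19651/395
  p_5/q_5 = 19850/399
q_4 = 395 ≤ 396 < 399 = q_5, so the answer is 19651/395.

19651/395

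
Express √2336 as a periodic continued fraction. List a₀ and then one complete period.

[48; 3, 96]

a₀ = ⌊√2336⌋ = 48.
With m₀=0, d₀=1 and mₖ₊₁ = dₖaₖ − mₖ, dₖ₊₁ = (n − mₖ₊₁²)/dₖ, aₖ₊₁ = ⌊(a₀+mₖ₊₁)/dₖ₊₁⌋:
  k=1: m=48, d=32, a=3
  k=2: m=48, d=1, a=96
d=1 and a=2a₀=96 at k=2, so the next step gives (m, d) = (48, 32) again — its k=1 value — and the period has length 2.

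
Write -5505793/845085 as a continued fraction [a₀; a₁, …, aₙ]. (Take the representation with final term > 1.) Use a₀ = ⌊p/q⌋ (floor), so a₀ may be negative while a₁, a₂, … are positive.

-5505793 = -7×845085 + 409802
845085 = 2×409802 + 25481
409802 = 16×25481 + 2106
25481 = 12×2106 + 209
2106 = 10×209 + 16
209 = 13×16 + 1
16 = 16×1 + 0  (stop)
So -5505793/845085 = [-7; 2, 16, 12, 10, 13, 16].

[-7; 2, 16, 12, 10, 13, 16]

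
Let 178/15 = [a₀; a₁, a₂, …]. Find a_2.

6

178 = 11·15 + 13   →  a_0 = 11
15 = 1·13 + 2   →  a_1 = 1
13 = 6·2 + 1   →  a_2 = 6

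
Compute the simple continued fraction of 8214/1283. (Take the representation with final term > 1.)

[6; 2, 2, 17, 1, 13]

8214 = 6·1283 + 516
1283 = 2·516 + 251
516 = 2·251 + 14
251 = 17·14 + 13
14 = 1·13 + 1
13 = 13·1 + 0  (stop)
So 8214/1283 = [6; 2, 2, 17, 1, 13].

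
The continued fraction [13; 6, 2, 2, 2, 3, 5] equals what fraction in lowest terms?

18313/1392

Fold from the inside: start with 5/1.
  3 + 1/5 = 16/5
  2 + 5/16 = 37/16
  2 + 16/37 = 90/37
  2 + 37/90 = 217/90
  6 + 90/217 = 1392/217
  13 + 217/1392 = 18313/1392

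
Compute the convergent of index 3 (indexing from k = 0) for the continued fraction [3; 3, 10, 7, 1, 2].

Using pₖ = aₖpₖ₋₁ + pₖ₋₂, qₖ = aₖqₖ₋₁ + qₖ₋₂ (with p₋₁=1, p₋₂=0, q₋₁=0, q₋₂=1):
  k=0: a=3, p=3, q=1
  k=1: a=3, p=10, q=3
  k=2: a=10, p=103, q=31
  k=3: a=7, p=731, q=220

731/220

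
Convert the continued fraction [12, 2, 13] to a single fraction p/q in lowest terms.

337/27

Using pₖ = aₖpₖ₋₁ + pₖ₋₂ and qₖ = aₖqₖ₋₁ + qₖ₋₂:
  k=0: a=12, p=12, q=1
  k=1: a=2, p=25, q=2
  k=2: a=13, p=337, q=27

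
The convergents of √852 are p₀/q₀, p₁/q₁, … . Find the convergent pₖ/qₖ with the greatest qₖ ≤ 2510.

√852 = [29; 5, 3, 2, 4, 2, 3, 5, 58, …] (period length 8).
Convergents:
  p_0/q_0 = 29/1
  p_1/q_1 = 146/5
  p_2/q_2 = 467/16
  p_3/q_3 = 1080/37
  p_4/q_4 = 4787/164
  p_5/q_5 = 10654/365
  p_6/q_6 = 36749/1259
  p_7/q_7 = 194399/6660
q_6 = 1259 ≤ 2510 < 6660 = q_7, so the answer is 36749/1259.

36749/1259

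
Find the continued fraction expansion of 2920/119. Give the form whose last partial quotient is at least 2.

2920 = 24*119 + 64
119 = 1*64 + 55
64 = 1*55 + 9
55 = 6*9 + 1
9 = 9*1 + 0  (stop)
So 2920/119 = [24; 1, 1, 6, 9].

[24; 1, 1, 6, 9]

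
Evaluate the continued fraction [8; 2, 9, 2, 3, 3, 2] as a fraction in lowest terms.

Using pₖ = aₖpₖ₋₁ + pₖ₋₂ and qₖ = aₖqₖ₋₁ + qₖ₋₂:
  k=0: a=8, p=8, q=1
  k=1: a=2, p=17, q=2
  k=2: a=9, p=161, q=19
  k=3: a=2, p=339, q=40
  k=4: a=3, p=1178, q=139
  k=5: a=3, p=3873, q=457
  k=6: a=2, p=8924, q=1053

8924/1053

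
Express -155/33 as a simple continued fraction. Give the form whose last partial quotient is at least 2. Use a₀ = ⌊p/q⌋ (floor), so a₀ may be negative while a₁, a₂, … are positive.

[-5; 3, 3, 3]

-155 = -5*33 + 10
33 = 3*10 + 3
10 = 3*3 + 1
3 = 3*1 + 0  (stop)
So -155/33 = [-5; 3, 3, 3].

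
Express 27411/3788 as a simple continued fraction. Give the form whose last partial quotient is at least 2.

27411 = 7·3788 + 895
3788 = 4·895 + 208
895 = 4·208 + 63
208 = 3·63 + 19
63 = 3·19 + 6
19 = 3·6 + 1
6 = 6·1 + 0  (stop)
So 27411/3788 = [7; 4, 4, 3, 3, 3, 6].

[7; 4, 4, 3, 3, 3, 6]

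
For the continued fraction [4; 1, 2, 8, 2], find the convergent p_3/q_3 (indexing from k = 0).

Using pₖ = aₖpₖ₋₁ + pₖ₋₂, qₖ = aₖqₖ₋₁ + qₖ₋₂ (with p₋₁=1, p₋₂=0, q₋₁=0, q₋₂=1):
  k=0: a=4, p=4, q=1
  k=1: a=1, p=5, q=1
  k=2: a=2, p=14, q=3
  k=3: a=8, p=117, q=25

117/25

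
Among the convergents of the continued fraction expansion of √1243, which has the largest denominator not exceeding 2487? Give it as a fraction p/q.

√1243 = [35; 3, 1, 9, 3, 9, 1, 3, 70, …] (period length 8).
Convergents:
  p_0/q_0 = 35/1
  p_1/q_1 = 106/3
  p_2/q_2 = 141/4
  p_3/q_3 = 1375/39
  p_4/q_4 = 4266/121
  p_5/q_5 = 39769/1128
  p_6/q_6 = 44035/1249
  p_7/q_7 = 171874/4875
q_6 = 1249 ≤ 2487 < 4875 = q_7, so the answer is 44035/1249.

44035/1249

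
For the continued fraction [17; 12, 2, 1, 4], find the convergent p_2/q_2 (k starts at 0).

Using pₖ = aₖpₖ₋₁ + pₖ₋₂, qₖ = aₖqₖ₋₁ + qₖ₋₂ (with p₋₁=1, p₋₂=0, q₋₁=0, q₋₂=1):
  k=0: a=17, p=17, q=1
  k=1: a=12, p=205, q=12
  k=2: a=2, p=427, q=25

427/25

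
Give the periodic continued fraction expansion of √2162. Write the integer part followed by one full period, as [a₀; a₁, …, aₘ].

[46; 2, 92]

a₀ = ⌊√2162⌋ = 46.
With m₀=0, d₀=1 and mₖ₊₁ = dₖaₖ − mₖ, dₖ₊₁ = (n − mₖ₊₁²)/dₖ, aₖ₊₁ = ⌊(a₀+mₖ₊₁)/dₖ₊₁⌋:
  k=1: m=46, d=46, a=2
  k=2: m=46, d=1, a=92
d=1 and a=2a₀=92 at k=2, so the next step gives (m, d) = (46, 46) again — its k=1 value — and the period has length 2.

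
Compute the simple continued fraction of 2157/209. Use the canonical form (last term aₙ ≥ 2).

2157 = 10*209 + 67
209 = 3*67 + 8
67 = 8*8 + 3
8 = 2*3 + 2
3 = 1*2 + 1
2 = 2*1 + 0  (stop)
So 2157/209 = [10; 3, 8, 2, 1, 2].

[10; 3, 8, 2, 1, 2]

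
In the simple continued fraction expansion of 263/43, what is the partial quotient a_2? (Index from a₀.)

1

263 = 6·43 + 5   →  a_0 = 6
43 = 8·5 + 3   →  a_1 = 8
5 = 1·3 + 2   →  a_2 = 1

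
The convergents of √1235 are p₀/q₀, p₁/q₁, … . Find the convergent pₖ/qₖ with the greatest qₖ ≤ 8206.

121031/3444

√1235 = [35; 7, 70, …] (period length 2).
Convergents:
  p_0/q_0 = 35/1
  p_1/q_1 = 246/7
  p_2/q_2 = 17255/491
  p_3/q_3 = 121031/3444
  p_4/q_4 = 8489425/241571
q_3 = 3444 ≤ 8206 < 241571 = q_4, so the answer is 121031/3444.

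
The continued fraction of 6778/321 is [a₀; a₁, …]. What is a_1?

8

6778 = 21·321 + 37   →  a_0 = 21
321 = 8·37 + 25   →  a_1 = 8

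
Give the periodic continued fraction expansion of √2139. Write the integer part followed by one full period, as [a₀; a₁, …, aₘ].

[46; 4, 92]

a₀ = ⌊√2139⌋ = 46.
With m₀=0, d₀=1 and mₖ₊₁ = dₖaₖ − mₖ, dₖ₊₁ = (n − mₖ₊₁²)/dₖ, aₖ₊₁ = ⌊(a₀+mₖ₊₁)/dₖ₊₁⌋:
  k=1: m=46, d=23, a=4
  k=2: m=46, d=1, a=92
d=1 and a=2a₀=92 at k=2, so the next step gives (m, d) = (46, 23) again — its k=1 value — and the period has length 2.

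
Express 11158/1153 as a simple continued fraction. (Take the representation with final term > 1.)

11158 = 9·1153 + 781
1153 = 1·781 + 372
781 = 2·372 + 37
372 = 10·37 + 2
37 = 18·2 + 1
2 = 2·1 + 0  (stop)
So 11158/1153 = [9; 1, 2, 10, 18, 2].

[9; 1, 2, 10, 18, 2]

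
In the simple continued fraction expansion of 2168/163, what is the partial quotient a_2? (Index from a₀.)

2168 = 13·163 + 49   →  a_0 = 13
163 = 3·49 + 16   →  a_1 = 3
49 = 3·16 + 1   →  a_2 = 3

3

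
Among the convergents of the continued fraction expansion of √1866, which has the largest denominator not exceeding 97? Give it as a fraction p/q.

√1866 = [43; 5, 14, 5, 86, …] (period length 4).
Convergents:
  p_0/q_0 = 43/1
  p_1/q_1 = 216/5
  p_2/q_2 = 3067/71
  p_3/q_3 = 15551/360
q_2 = 71 ≤ 97 < 360 = q_3, so the answer is 3067/71.

3067/71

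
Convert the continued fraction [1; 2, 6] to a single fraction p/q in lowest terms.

Fold from the inside: start with 6/1.
  2 + 1/6 = 13/6
  1 + 6/13 = 19/13

19/13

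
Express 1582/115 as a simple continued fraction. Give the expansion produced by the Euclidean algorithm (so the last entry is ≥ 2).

1582 = 13*115 + 87
115 = 1*87 + 28
87 = 3*28 + 3
28 = 9*3 + 1
3 = 3*1 + 0  (stop)
So 1582/115 = [13; 1, 3, 9, 3].

[13; 1, 3, 9, 3]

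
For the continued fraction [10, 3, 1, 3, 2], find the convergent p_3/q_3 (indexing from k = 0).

Using pₖ = aₖpₖ₋₁ + pₖ₋₂, qₖ = aₖqₖ₋₁ + qₖ₋₂ (with p₋₁=1, p₋₂=0, q₋₁=0, q₋₂=1):
  k=0: a=10, p=10, q=1
  k=1: a=3, p=31, q=3
  k=2: a=1, p=41, q=4
  k=3: a=3, p=154, q=15

154/15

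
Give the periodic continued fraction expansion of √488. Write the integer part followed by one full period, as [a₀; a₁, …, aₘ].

[22; 11, 44]

a₀ = ⌊√488⌋ = 22.
With m₀=0, d₀=1 and mₖ₊₁ = dₖaₖ − mₖ, dₖ₊₁ = (n − mₖ₊₁²)/dₖ, aₖ₊₁ = ⌊(a₀+mₖ₊₁)/dₖ₊₁⌋:
  k=1: m=22, d=4, a=11
  k=2: m=22, d=1, a=44
d=1 and a=2a₀=44 at k=2, so the next step gives (m, d) = (22, 4) again — its k=1 value — and the period has length 2.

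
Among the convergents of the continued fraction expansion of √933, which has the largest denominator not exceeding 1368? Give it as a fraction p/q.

41022/1343

√933 = [30; 1, 1, 5, 20, 5, 1, 1, 60, …] (period length 8).
Convergents:
  p_0/q_0 = 30/1
  p_1/q_1 = 31/1
  p_2/q_2 = 61/2
  p_3/q_3 = 336/11
  p_4/q_4 = 6781/222
  p_5/q_5 = 34241/1121
  p_6/q_6 = 41022/1343
  p_7/q_7 = 75263/2464
q_6 = 1343 ≤ 1368 < 2464 = q_7, so the answer is 41022/1343.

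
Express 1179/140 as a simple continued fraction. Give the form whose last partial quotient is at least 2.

1179 = 8·140 + 59
140 = 2·59 + 22
59 = 2·22 + 15
22 = 1·15 + 7
15 = 2·7 + 1
7 = 7·1 + 0  (stop)
So 1179/140 = [8; 2, 2, 1, 2, 7].

[8; 2, 2, 1, 2, 7]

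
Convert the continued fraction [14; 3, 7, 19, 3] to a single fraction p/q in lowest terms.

Using pₖ = aₖpₖ₋₁ + pₖ₋₂ and qₖ = aₖqₖ₋₁ + qₖ₋₂:
  k=0: a=14, p=14, q=1
  k=1: a=3, p=43, q=3
  k=2: a=7, p=315, q=22
  k=3: a=19, p=6028, q=421
  k=4: a=3, p=18399, q=1285

18399/1285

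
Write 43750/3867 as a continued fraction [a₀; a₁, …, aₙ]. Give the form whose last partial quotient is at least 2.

[11; 3, 5, 3, 8, 9]

43750 = 11*3867 + 1213
3867 = 3*1213 + 228
1213 = 5*228 + 73
228 = 3*73 + 9
73 = 8*9 + 1
9 = 9*1 + 0  (stop)
So 43750/3867 = [11; 3, 5, 3, 8, 9].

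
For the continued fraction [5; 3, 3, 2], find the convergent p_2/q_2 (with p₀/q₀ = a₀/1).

53/10

Using pₖ = aₖpₖ₋₁ + pₖ₋₂, qₖ = aₖqₖ₋₁ + qₖ₋₂ (with p₋₁=1, p₋₂=0, q₋₁=0, q₋₂=1):
  k=0: a=5, p=5, q=1
  k=1: a=3, p=16, q=3
  k=2: a=3, p=53, q=10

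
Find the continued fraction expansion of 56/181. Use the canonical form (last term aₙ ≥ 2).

[0; 3, 4, 3, 4]

56 = 0*181 + 56
181 = 3*56 + 13
56 = 4*13 + 4
13 = 3*4 + 1
4 = 4*1 + 0  (stop)
So 56/181 = [0; 3, 4, 3, 4].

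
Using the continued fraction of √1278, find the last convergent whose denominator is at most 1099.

√1278 = [35; 1, 2, 1, 70, …] (period length 4).
Convergents:
  p_0/q_0 = 35/1
  p_1/q_1 = 36/1
  p_2/q_2 = 107/3
  p_3/q_3 = 143/4
  p_4/q_4 = 10117/283
  p_5/q_5 = 10260/287
  p_6/q_6 = 30637/857
  p_7/q_7 = 40897/1144
q_6 = 857 ≤ 1099 < 1144 = q_7, so the answer is 30637/857.

30637/857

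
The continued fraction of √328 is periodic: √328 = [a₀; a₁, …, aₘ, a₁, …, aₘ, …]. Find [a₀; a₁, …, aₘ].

a₀ = ⌊√328⌋ = 18.
With m₀=0, d₀=1 and mₖ₊₁ = dₖaₖ − mₖ, dₖ₊₁ = (n − mₖ₊₁²)/dₖ, aₖ₊₁ = ⌊(a₀+mₖ₊₁)/dₖ₊₁⌋:
  k=1: m=18, d=4, a=9
  k=2: m=18, d=1, a=36
d=1 and a=2a₀=36 at k=2, so the next step gives (m, d) = (18, 4) again — its k=1 value — and the period has length 2.

[18; 9, 36]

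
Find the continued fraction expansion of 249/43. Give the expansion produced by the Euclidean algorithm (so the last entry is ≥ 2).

[5; 1, 3, 1, 3, 2]

249 = 5*43 + 34
43 = 1*34 + 9
34 = 3*9 + 7
9 = 1*7 + 2
7 = 3*2 + 1
2 = 2*1 + 0  (stop)
So 249/43 = [5; 1, 3, 1, 3, 2].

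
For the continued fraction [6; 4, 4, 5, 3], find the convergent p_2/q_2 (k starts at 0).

106/17

Using pₖ = aₖpₖ₋₁ + pₖ₋₂, qₖ = aₖqₖ₋₁ + qₖ₋₂ (with p₋₁=1, p₋₂=0, q₋₁=0, q₋₂=1):
  k=0: a=6, p=6, q=1
  k=1: a=4, p=25, q=4
  k=2: a=4, p=106, q=17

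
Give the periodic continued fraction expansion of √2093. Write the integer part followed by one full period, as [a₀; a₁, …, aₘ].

a₀ = ⌊√2093⌋ = 45.
With m₀=0, d₀=1 and mₖ₊₁ = dₖaₖ − mₖ, dₖ₊₁ = (n − mₖ₊₁²)/dₖ, aₖ₊₁ = ⌊(a₀+mₖ₊₁)/dₖ₊₁⌋:
  k=1: m=45, d=68, a=1
  k=2: m=23, d=23, a=2
  k=3: m=23, d=68, a=1
  k=4: m=45, d=1, a=90
d=1 and a=2a₀=90 at k=4, so the next step gives (m, d) = (45, 68) again — its k=1 value — and the period has length 4.

[45; 1, 2, 1, 90]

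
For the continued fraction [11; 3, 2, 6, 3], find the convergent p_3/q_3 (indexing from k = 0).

508/45

Using pₖ = aₖpₖ₋₁ + pₖ₋₂, qₖ = aₖqₖ₋₁ + qₖ₋₂ (with p₋₁=1, p₋₂=0, q₋₁=0, q₋₂=1):
  k=0: a=11, p=11, q=1
  k=1: a=3, p=34, q=3
  k=2: a=2, p=79, q=7
  k=3: a=6, p=508, q=45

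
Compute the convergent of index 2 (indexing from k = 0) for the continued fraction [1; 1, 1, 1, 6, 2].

Using pₖ = aₖpₖ₋₁ + pₖ₋₂, qₖ = aₖqₖ₋₁ + qₖ₋₂ (with p₋₁=1, p₋₂=0, q₋₁=0, q₋₂=1):
  k=0: a=1, p=1, q=1
  k=1: a=1, p=2, q=1
  k=2: a=1, p=3, q=2

3/2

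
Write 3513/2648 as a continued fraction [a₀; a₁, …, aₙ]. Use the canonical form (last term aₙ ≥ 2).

[1; 3, 16, 3, 8, 2]

3513 = 1*2648 + 865
2648 = 3*865 + 53
865 = 16*53 + 17
53 = 3*17 + 2
17 = 8*2 + 1
2 = 2*1 + 0  (stop)
So 3513/2648 = [1; 3, 16, 3, 8, 2].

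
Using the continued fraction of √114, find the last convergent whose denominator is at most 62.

√114 = [10; 1, 2, 10, 2, 1, 20, …] (period length 6).
Convergents:
  p_0/q_0 = 10/1
  p_1/q_1 = 11/1
  p_2/q_2 = 32/3
  p_3/q_3 = 331/31
  p_4/q_4 = 694/65
q_3 = 31 ≤ 62 < 65 = q_4, so the answer is 331/31.

331/31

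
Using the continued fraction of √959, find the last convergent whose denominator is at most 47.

960/31

√959 = [30; 1, 29, 1, 60, …] (period length 4).
Convergents:
  p_0/q_0 = 30/1
  p_1/q_1 = 31/1
  p_2/q_2 = 929/30
  p_3/q_3 = 960/31
  p_4/q_4 = 58529/1890
q_3 = 31 ≤ 47 < 1890 = q_4, so the answer is 960/31.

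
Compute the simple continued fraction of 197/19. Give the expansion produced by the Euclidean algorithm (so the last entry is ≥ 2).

197 = 10·19 + 7
19 = 2·7 + 5
7 = 1·5 + 2
5 = 2·2 + 1
2 = 2·1 + 0  (stop)
So 197/19 = [10; 2, 1, 2, 2].

[10; 2, 1, 2, 2]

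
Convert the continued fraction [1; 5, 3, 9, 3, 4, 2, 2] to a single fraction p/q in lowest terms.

Using pₖ = aₖpₖ₋₁ + pₖ₋₂ and qₖ = aₖqₖ₋₁ + qₖ₋₂:
  k=0: a=1, p=1, q=1
  k=1: a=5, p=6, q=5
  k=2: a=3, p=19, q=16
  k=3: a=9, p=177, q=149
  k=4: a=3, p=550, q=463
  k=5: a=4, p=2377, q=2001
  k=6: a=2, p=5304, q=4465
  k=7: a=2, p=12985, q=10931

12985/10931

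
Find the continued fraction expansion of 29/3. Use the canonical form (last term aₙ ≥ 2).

[9; 1, 2]

29 = 9·3 + 2
3 = 1·2 + 1
2 = 2·1 + 0  (stop)
So 29/3 = [9; 1, 2].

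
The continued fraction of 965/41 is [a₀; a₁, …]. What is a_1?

965 = 23·41 + 22   →  a_0 = 23
41 = 1·22 + 19   →  a_1 = 1

1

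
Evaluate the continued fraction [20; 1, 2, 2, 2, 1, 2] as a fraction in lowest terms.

Using pₖ = aₖpₖ₋₁ + pₖ₋₂ and qₖ = aₖqₖ₋₁ + qₖ₋₂:
  k=0: a=20, p=20, q=1
  k=1: a=1, p=21, q=1
  k=2: a=2, p=62, q=3
  k=3: a=2, p=145, q=7
  k=4: a=2, p=352, q=17
  k=5: a=1, p=497, q=24
  k=6: a=2, p=1346, q=65

1346/65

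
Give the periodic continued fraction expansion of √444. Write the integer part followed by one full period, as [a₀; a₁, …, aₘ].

[21; 14, 42]

a₀ = ⌊√444⌋ = 21.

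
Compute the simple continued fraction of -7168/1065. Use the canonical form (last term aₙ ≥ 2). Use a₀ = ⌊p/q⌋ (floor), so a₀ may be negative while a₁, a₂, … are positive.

-7168 = -7*1065 + 287
1065 = 3*287 + 204
287 = 1*204 + 83
204 = 2*83 + 38
83 = 2*38 + 7
38 = 5*7 + 3
7 = 2*3 + 1
3 = 3*1 + 0  (stop)
So -7168/1065 = [-7; 3, 1, 2, 2, 5, 2, 3].

[-7; 3, 1, 2, 2, 5, 2, 3]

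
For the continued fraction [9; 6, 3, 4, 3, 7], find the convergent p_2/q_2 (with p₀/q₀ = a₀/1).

174/19

Using pₖ = aₖpₖ₋₁ + pₖ₋₂, qₖ = aₖqₖ₋₁ + qₖ₋₂ (with p₋₁=1, p₋₂=0, q₋₁=0, q₋₂=1):
  k=0: a=9, p=9, q=1
  k=1: a=6, p=55, q=6
  k=2: a=3, p=174, q=19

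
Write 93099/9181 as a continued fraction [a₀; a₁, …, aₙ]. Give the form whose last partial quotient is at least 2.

[10; 7, 8, 6, 3, 8]

93099 = 10*9181 + 1289
9181 = 7*1289 + 158
1289 = 8*158 + 25
158 = 6*25 + 8
25 = 3*8 + 1
8 = 8*1 + 0  (stop)
So 93099/9181 = [10; 7, 8, 6, 3, 8].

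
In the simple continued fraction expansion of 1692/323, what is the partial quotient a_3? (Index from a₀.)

1692 = 5·323 + 77   →  a_0 = 5
323 = 4·77 + 15   →  a_1 = 4
77 = 5·15 + 2   →  a_2 = 5
15 = 7·2 + 1   →  a_3 = 7

7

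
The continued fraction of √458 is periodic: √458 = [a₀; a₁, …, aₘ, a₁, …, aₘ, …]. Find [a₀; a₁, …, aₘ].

a₀ = ⌊√458⌋ = 21.

[21; 2, 2, 42]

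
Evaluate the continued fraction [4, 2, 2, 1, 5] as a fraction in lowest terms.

177/40

Using pₖ = aₖpₖ₋₁ + pₖ₋₂ and qₖ = aₖqₖ₋₁ + qₖ₋₂:
  k=0: a=4, p=4, q=1
  k=1: a=2, p=9, q=2
  k=2: a=2, p=22, q=5
  k=3: a=1, p=31, q=7
  k=4: a=5, p=177, q=40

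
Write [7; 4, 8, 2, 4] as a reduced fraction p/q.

Fold from the inside: start with 4/1.
  2 + 1/4 = 9/4
  8 + 4/9 = 76/9
  4 + 9/76 = 313/76
  7 + 76/313 = 2267/313

2267/313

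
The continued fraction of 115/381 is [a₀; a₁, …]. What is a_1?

115 = 0·381 + 115   →  a_0 = 0
381 = 3·115 + 36   →  a_1 = 3

3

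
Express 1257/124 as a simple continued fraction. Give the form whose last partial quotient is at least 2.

1257 = 10·124 + 17
124 = 7·17 + 5
17 = 3·5 + 2
5 = 2·2 + 1
2 = 2·1 + 0  (stop)
So 1257/124 = [10; 7, 3, 2, 2].

[10; 7, 3, 2, 2]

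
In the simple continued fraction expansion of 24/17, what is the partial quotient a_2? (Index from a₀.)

24 = 1·17 + 7   →  a_0 = 1
17 = 2·7 + 3   →  a_1 = 2
7 = 2·3 + 1   →  a_2 = 2

2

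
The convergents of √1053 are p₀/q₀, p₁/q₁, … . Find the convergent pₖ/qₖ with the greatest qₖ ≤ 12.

292/9

√1053 = [32; 2, 4, 2, 64, …] (period length 4).
Convergents:
  p_0/q_0 = 32/1
  p_1/q_1 = 65/2
  p_2/q_2 = 292/9
  p_3/q_3 = 649/20
q_2 = 9 ≤ 12 < 20 = q_3, so the answer is 292/9.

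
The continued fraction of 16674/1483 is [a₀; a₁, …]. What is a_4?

16674 = 11·1483 + 361   →  a_0 = 11
1483 = 4·361 + 39   →  a_1 = 4
361 = 9·39 + 10   →  a_2 = 9
39 = 3·10 + 9   →  a_3 = 3
10 = 1·9 + 1   →  a_4 = 1

1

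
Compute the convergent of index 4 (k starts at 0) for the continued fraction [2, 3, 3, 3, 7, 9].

Using pₖ = aₖpₖ₋₁ + pₖ₋₂, qₖ = aₖqₖ₋₁ + qₖ₋₂ (with p₋₁=1, p₋₂=0, q₋₁=0, q₋₂=1):
  k=0: a=2, p=2, q=1
  k=1: a=3, p=7, q=3
  k=2: a=3, p=23, q=10
  k=3: a=3, p=76, q=33
  k=4: a=7, p=555, q=241

555/241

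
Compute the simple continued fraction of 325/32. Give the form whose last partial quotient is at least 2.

325 = 10*32 + 5
32 = 6*5 + 2
5 = 2*2 + 1
2 = 2*1 + 0  (stop)
So 325/32 = [10; 6, 2, 2].

[10; 6, 2, 2]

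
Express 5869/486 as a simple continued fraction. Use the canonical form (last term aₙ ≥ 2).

[12; 13, 7, 2, 2]

5869 = 12·486 + 37
486 = 13·37 + 5
37 = 7·5 + 2
5 = 2·2 + 1
2 = 2·1 + 0  (stop)
So 5869/486 = [12; 13, 7, 2, 2].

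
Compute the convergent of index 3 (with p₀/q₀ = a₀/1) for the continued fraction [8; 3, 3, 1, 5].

108/13

Using pₖ = aₖpₖ₋₁ + pₖ₋₂, qₖ = aₖqₖ₋₁ + qₖ₋₂ (with p₋₁=1, p₋₂=0, q₋₁=0, q₋₂=1):
  k=0: a=8, p=8, q=1
  k=1: a=3, p=25, q=3
  k=2: a=3, p=83, q=10
  k=3: a=1, p=108, q=13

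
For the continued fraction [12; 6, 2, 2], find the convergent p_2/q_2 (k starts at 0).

Using pₖ = aₖpₖ₋₁ + pₖ₋₂, qₖ = aₖqₖ₋₁ + qₖ₋₂ (with p₋₁=1, p₋₂=0, q₋₁=0, q₋₂=1):
  k=0: a=12, p=12, q=1
  k=1: a=6, p=73, q=6
  k=2: a=2, p=158, q=13

158/13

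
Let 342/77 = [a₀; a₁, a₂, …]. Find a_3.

1

342 = 4·77 + 34   →  a_0 = 4
77 = 2·34 + 9   →  a_1 = 2
34 = 3·9 + 7   →  a_2 = 3
9 = 1·7 + 2   →  a_3 = 1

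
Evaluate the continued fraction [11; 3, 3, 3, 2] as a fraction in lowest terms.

859/76

Using pₖ = aₖpₖ₋₁ + pₖ₋₂ and qₖ = aₖqₖ₋₁ + qₖ₋₂:
  k=0: a=11, p=11, q=1
  k=1: a=3, p=34, q=3
  k=2: a=3, p=113, q=10
  k=3: a=3, p=373, q=33
  k=4: a=2, p=859, q=76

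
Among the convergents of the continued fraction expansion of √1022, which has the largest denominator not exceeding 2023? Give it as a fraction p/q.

64417/2015

√1022 = [31; 1, 30, 1, 62, …] (period length 4).
Convergents:
  p_0/q_0 = 31/1
  p_1/q_1 = 32/1
  p_2/q_2 = 991/31
  p_3/q_3 = 1023/32
  p_4/q_4 = 64417/2015
  p_5/q_5 = 65440/2047
q_4 = 2015 ≤ 2023 < 2047 = q_5, so the answer is 64417/2015.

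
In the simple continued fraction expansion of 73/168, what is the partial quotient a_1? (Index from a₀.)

73 = 0·168 + 73   →  a_0 = 0
168 = 2·73 + 22   →  a_1 = 2

2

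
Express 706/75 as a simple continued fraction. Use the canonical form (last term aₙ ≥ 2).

[9; 2, 2, 2, 1, 1, 2]

706 = 9·75 + 31
75 = 2·31 + 13
31 = 2·13 + 5
13 = 2·5 + 3
5 = 1·3 + 2
3 = 1·2 + 1
2 = 2·1 + 0  (stop)
So 706/75 = [9; 2, 2, 2, 1, 1, 2].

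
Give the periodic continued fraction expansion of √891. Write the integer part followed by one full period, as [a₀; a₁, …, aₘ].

[29; 1, 5, 1, 1, 1, 5, 1, 58]

a₀ = ⌊√891⌋ = 29.
With m₀=0, d₀=1 and mₖ₊₁ = dₖaₖ − mₖ, dₖ₊₁ = (n − mₖ₊₁²)/dₖ, aₖ₊₁ = ⌊(a₀+mₖ₊₁)/dₖ₊₁⌋:
  k=1: m=29, d=50, a=1
  k=2: m=21, d=9, a=5
  k=3: m=24, d=35, a=1
  k=4: m=11, d=22, a=1
  k=5: m=11, d=35, a=1
  k=6: m=24, d=9, a=5
  k=7: m=21, d=50, a=1
  k=8: m=29, d=1, a=58
d=1 and a=2a₀=58 at k=8, so the next step gives (m, d) = (29, 50) again — its k=1 value — and the period has length 8.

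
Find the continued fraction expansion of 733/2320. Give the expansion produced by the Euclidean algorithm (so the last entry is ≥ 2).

[0; 3, 6, 17, 3, 2]

733 = 0×2320 + 733
2320 = 3×733 + 121
733 = 6×121 + 7
121 = 17×7 + 2
7 = 3×2 + 1
2 = 2×1 + 0  (stop)
So 733/2320 = [0; 3, 6, 17, 3, 2].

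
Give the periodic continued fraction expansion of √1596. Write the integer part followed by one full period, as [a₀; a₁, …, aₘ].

a₀ = ⌊√1596⌋ = 39.

[39; 1, 18, 1, 78]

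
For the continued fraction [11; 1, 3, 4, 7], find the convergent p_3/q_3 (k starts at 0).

200/17

Using pₖ = aₖpₖ₋₁ + pₖ₋₂, qₖ = aₖqₖ₋₁ + qₖ₋₂ (with p₋₁=1, p₋₂=0, q₋₁=0, q₋₂=1):
  k=0: a=11, p=11, q=1
  k=1: a=1, p=12, q=1
  k=2: a=3, p=47, q=4
  k=3: a=4, p=200, q=17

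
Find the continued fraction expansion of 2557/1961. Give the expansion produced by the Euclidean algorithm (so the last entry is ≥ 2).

[1; 3, 3, 2, 4, 19]

2557 = 1*1961 + 596
1961 = 3*596 + 173
596 = 3*173 + 77
173 = 2*77 + 19
77 = 4*19 + 1
19 = 19*1 + 0  (stop)
So 2557/1961 = [1; 3, 3, 2, 4, 19].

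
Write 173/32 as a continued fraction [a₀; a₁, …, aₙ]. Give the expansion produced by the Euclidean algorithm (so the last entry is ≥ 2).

[5; 2, 2, 6]

173 = 5·32 + 13
32 = 2·13 + 6
13 = 2·6 + 1
6 = 6·1 + 0  (stop)
So 173/32 = [5; 2, 2, 6].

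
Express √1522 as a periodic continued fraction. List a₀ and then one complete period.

[39; 78]

a₀ = ⌊√1522⌋ = 39.
With m₀=0, d₀=1 and mₖ₊₁ = dₖaₖ − mₖ, dₖ₊₁ = (n − mₖ₊₁²)/dₖ, aₖ₊₁ = ⌊(a₀+mₖ₊₁)/dₖ₊₁⌋:
  k=1: m=39, d=1, a=78
d=1 and a=2a₀=78 at k=1, so the next step gives (m, d) = (39, 1) again — its k=1 value — and the period has length 1.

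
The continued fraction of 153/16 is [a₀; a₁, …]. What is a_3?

3

153 = 9·16 + 9   →  a_0 = 9
16 = 1·9 + 7   →  a_1 = 1
9 = 1·7 + 2   →  a_2 = 1
7 = 3·2 + 1   →  a_3 = 3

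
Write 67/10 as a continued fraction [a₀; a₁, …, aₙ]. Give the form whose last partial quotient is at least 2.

67 = 6*10 + 7
10 = 1*7 + 3
7 = 2*3 + 1
3 = 3*1 + 0  (stop)
So 67/10 = [6; 1, 2, 3].

[6; 1, 2, 3]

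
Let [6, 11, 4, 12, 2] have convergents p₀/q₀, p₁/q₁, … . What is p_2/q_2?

Using pₖ = aₖpₖ₋₁ + pₖ₋₂, qₖ = aₖqₖ₋₁ + qₖ₋₂ (with p₋₁=1, p₋₂=0, q₋₁=0, q₋₂=1):
  k=0: a=6, p=6, q=1
  k=1: a=11, p=67, q=11
  k=2: a=4, p=274, q=45

274/45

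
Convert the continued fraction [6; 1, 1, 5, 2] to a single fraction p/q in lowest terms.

Using pₖ = aₖpₖ₋₁ + pₖ₋₂ and qₖ = aₖqₖ₋₁ + qₖ₋₂:
  k=0: a=6, p=6, q=1
  k=1: a=1, p=7, q=1
  k=2: a=1, p=13, q=2
  k=3: a=5, p=72, q=11
  k=4: a=2, p=157, q=24

157/24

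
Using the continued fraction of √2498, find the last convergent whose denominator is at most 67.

2499/50

√2498 = [49; 1, 48, 1, 98, …] (period length 4).
Convergents:
  p_0/q_0 = 49/1
  p_1/q_1 = 50/1
  p_2/q_2 = 2449/49
  p_3/q_3 = 2499/50
  p_4/q_4 = 247351/4949
q_3 = 50 ≤ 67 < 4949 = q_4, so the answer is 2499/50.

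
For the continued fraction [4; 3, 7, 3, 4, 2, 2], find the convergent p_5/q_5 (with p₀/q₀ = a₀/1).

Using pₖ = aₖpₖ₋₁ + pₖ₋₂, qₖ = aₖqₖ₋₁ + qₖ₋₂ (with p₋₁=1, p₋₂=0, q₋₁=0, q₋₂=1):
  k=0: a=4, p=4, q=1
  k=1: a=3, p=13, q=3
  k=2: a=7, p=95, q=22
  k=3: a=3, p=298, q=69
  k=4: a=4, p=1287, q=298
  k=5: a=2, p=2872, q=665

2872/665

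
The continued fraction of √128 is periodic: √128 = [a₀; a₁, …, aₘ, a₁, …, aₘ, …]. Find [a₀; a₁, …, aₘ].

[11; 3, 5, 3, 22]

a₀ = ⌊√128⌋ = 11.
With m₀=0, d₀=1 and mₖ₊₁ = dₖaₖ − mₖ, dₖ₊₁ = (n − mₖ₊₁²)/dₖ, aₖ₊₁ = ⌊(a₀+mₖ₊₁)/dₖ₊₁⌋:
  k=1: m=11, d=7, a=3
  k=2: m=10, d=4, a=5
  k=3: m=10, d=7, a=3
  k=4: m=11, d=1, a=22
d=1 and a=2a₀=22 at k=4, so the next step gives (m, d) = (11, 7) again — its k=1 value — and the period has length 4.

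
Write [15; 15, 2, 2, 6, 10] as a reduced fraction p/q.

75430/5007

Using pₖ = aₖpₖ₋₁ + pₖ₋₂ and qₖ = aₖqₖ₋₁ + qₖ₋₂:
  k=0: a=15, p=15, q=1
  k=1: a=15, p=226, q=15
  k=2: a=2, p=467, q=31
  k=3: a=2, p=1160, q=77
  k=4: a=6, p=7427, q=493
  k=5: a=10, p=75430, q=5007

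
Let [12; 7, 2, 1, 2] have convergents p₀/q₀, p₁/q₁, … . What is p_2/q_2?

182/15

Using pₖ = aₖpₖ₋₁ + pₖ₋₂, qₖ = aₖqₖ₋₁ + qₖ₋₂ (with p₋₁=1, p₋₂=0, q₋₁=0, q₋₂=1):
  k=0: a=12, p=12, q=1
  k=1: a=7, p=85, q=7
  k=2: a=2, p=182, q=15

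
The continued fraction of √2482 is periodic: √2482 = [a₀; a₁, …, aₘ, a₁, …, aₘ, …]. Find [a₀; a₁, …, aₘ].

[49; 1, 4, 1, 1, 4, 1, 98]

a₀ = ⌊√2482⌋ = 49.
With m₀=0, d₀=1 and mₖ₊₁ = dₖaₖ − mₖ, dₖ₊₁ = (n − mₖ₊₁²)/dₖ, aₖ₊₁ = ⌊(a₀+mₖ₊₁)/dₖ₊₁⌋:
  k=1: m=49, d=81, a=1
  k=2: m=32, d=18, a=4
  k=3: m=40, d=49, a=1
  k=4: m=9, d=49, a=1
  k=5: m=40, d=18, a=4
  k=6: m=32, d=81, a=1
  k=7: m=49, d=1, a=98
d=1 and a=2a₀=98 at k=7, so the next step gives (m, d) = (49, 81) again — its k=1 value — and the period has length 7.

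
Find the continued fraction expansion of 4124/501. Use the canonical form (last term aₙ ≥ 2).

4124 = 8*501 + 116
501 = 4*116 + 37
116 = 3*37 + 5
37 = 7*5 + 2
5 = 2*2 + 1
2 = 2*1 + 0  (stop)
So 4124/501 = [8; 4, 3, 7, 2, 2].

[8; 4, 3, 7, 2, 2]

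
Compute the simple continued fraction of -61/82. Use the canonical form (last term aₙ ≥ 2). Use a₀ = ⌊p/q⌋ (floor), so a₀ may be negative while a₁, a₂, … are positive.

-61 = -1·82 + 21
82 = 3·21 + 19
21 = 1·19 + 2
19 = 9·2 + 1
2 = 2·1 + 0  (stop)
So -61/82 = [-1; 3, 1, 9, 2].

[-1; 3, 1, 9, 2]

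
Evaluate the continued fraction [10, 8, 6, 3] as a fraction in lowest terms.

1569/155

Using pₖ = aₖpₖ₋₁ + pₖ₋₂ and qₖ = aₖqₖ₋₁ + qₖ₋₂:
  k=0: a=10, p=10, q=1
  k=1: a=8, p=81, q=8
  k=2: a=6, p=496, q=49
  k=3: a=3, p=1569, q=155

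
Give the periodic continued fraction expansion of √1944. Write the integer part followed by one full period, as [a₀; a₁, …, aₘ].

[44; 11, 88]

a₀ = ⌊√1944⌋ = 44.
With m₀=0, d₀=1 and mₖ₊₁ = dₖaₖ − mₖ, dₖ₊₁ = (n − mₖ₊₁²)/dₖ, aₖ₊₁ = ⌊(a₀+mₖ₊₁)/dₖ₊₁⌋:
  k=1: m=44, d=8, a=11
  k=2: m=44, d=1, a=88
d=1 and a=2a₀=88 at k=2, so the next step gives (m, d) = (44, 8) again — its k=1 value — and the period has length 2.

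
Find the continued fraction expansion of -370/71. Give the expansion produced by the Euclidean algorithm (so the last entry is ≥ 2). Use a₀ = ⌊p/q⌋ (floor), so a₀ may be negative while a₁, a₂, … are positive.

-370 = -6×71 + 56
71 = 1×56 + 15
56 = 3×15 + 11
15 = 1×11 + 4
11 = 2×4 + 3
4 = 1×3 + 1
3 = 3×1 + 0  (stop)
So -370/71 = [-6; 1, 3, 1, 2, 1, 3].

[-6; 1, 3, 1, 2, 1, 3]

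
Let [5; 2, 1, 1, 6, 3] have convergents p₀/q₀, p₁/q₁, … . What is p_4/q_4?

Using pₖ = aₖpₖ₋₁ + pₖ₋₂, qₖ = aₖqₖ₋₁ + qₖ₋₂ (with p₋₁=1, p₋₂=0, q₋₁=0, q₋₂=1):
  k=0: a=5, p=5, q=1
  k=1: a=2, p=11, q=2
  k=2: a=1, p=16, q=3
  k=3: a=1, p=27, q=5
  k=4: a=6, p=178, q=33

178/33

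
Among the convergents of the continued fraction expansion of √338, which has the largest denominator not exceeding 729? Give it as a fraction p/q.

8696/473

√338 = [18; 2, 1, 1, 2, 36, …] (period length 5).
Convergents:
  p_0/q_0 = 18/1
  p_1/q_1 = 37/2
  p_2/q_2 = 55/3
  p_3/q_3 = 92/5
  p_4/q_4 = 239/13
  p_5/q_5 = 8696/473
  p_6/q_6 = 17631/959
q_5 = 473 ≤ 729 < 959 = q_6, so the answer is 8696/473.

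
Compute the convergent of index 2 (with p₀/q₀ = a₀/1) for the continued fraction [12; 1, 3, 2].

51/4

Using pₖ = aₖpₖ₋₁ + pₖ₋₂, qₖ = aₖqₖ₋₁ + qₖ₋₂ (with p₋₁=1, p₋₂=0, q₋₁=0, q₋₂=1):
  k=0: a=12, p=12, q=1
  k=1: a=1, p=13, q=1
  k=2: a=3, p=51, q=4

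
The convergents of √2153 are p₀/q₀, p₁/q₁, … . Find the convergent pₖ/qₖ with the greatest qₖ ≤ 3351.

107649/2320

√2153 = [46; 2, 2, 92, …] (period length 3).
Convergents:
  p_0/q_0 = 46/1
  p_1/q_1 = 93/2
  p_2/q_2 = 232/5
  p_3/q_3 = 21437/462
  p_4/q_4 = 43106/929
  p_5/q_5 = 107649/2320
  p_6/q_6 = 9946814/214369
q_5 = 2320 ≤ 3351 < 214369 = q_6, so the answer is 107649/2320.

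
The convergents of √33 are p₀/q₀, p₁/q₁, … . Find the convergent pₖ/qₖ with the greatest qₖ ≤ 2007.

√33 = [5; 1, 2, 1, 10, …] (period length 4).
Convergents:
  p_0/q_0 = 5/1
  p_1/q_1 = 6/1
  p_2/q_2 = 17/3
  p_3/q_3 = 23/4
  p_4/q_4 = 247/43
  p_5/q_5 = 270/47
  p_6/q_6 = 787/137
  p_7/q_7 = 1057/184
  p_8/q_8 = 11357/1977
  p_9/q_9 = 12414/2161
q_8 = 1977 ≤ 2007 < 2161 = q_9, so the answer is 11357/1977.

11357/1977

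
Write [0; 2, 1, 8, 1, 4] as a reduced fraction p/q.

49/142

Fold from the inside: start with 4/1.
  1 + 1/4 = 5/4
  8 + 4/5 = 44/5
  1 + 5/44 = 49/44
  2 + 44/49 = 142/49
  0 + 49/142 = 49/142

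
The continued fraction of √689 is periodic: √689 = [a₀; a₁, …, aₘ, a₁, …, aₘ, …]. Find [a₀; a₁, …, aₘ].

[26; 4, 52]

a₀ = ⌊√689⌋ = 26.
With m₀=0, d₀=1 and mₖ₊₁ = dₖaₖ − mₖ, dₖ₊₁ = (n − mₖ₊₁²)/dₖ, aₖ₊₁ = ⌊(a₀+mₖ₊₁)/dₖ₊₁⌋:
  k=1: m=26, d=13, a=4
  k=2: m=26, d=1, a=52
d=1 and a=2a₀=52 at k=2, so the next step gives (m, d) = (26, 13) again — its k=1 value — and the period has length 2.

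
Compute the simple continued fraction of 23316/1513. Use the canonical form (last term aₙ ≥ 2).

[15; 2, 2, 3, 2, 3, 11]

23316 = 15×1513 + 621
1513 = 2×621 + 271
621 = 2×271 + 79
271 = 3×79 + 34
79 = 2×34 + 11
34 = 3×11 + 1
11 = 11×1 + 0  (stop)
So 23316/1513 = [15; 2, 2, 3, 2, 3, 11].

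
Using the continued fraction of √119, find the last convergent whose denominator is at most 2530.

√119 = [10; 1, 9, 1, 20, …] (period length 4).
Convergents:
  p_0/q_0 = 10/1
  p_1/q_1 = 11/1
  p_2/q_2 = 109/10
  p_3/q_3 = 120/11
  p_4/q_4 = 2509/230
  p_5/q_5 = 2629/241
  p_6/q_6 = 26170/2399
  p_7/q_7 = 28799/2640
q_6 = 2399 ≤ 2530 < 2640 = q_7, so the answer is 26170/2399.

26170/2399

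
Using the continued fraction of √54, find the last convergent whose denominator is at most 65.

√54 = [7; 2, 1, 6, 1, 2, 14, …] (period length 6).
Convergents:
  p_0/q_0 = 7/1
  p_1/q_1 = 15/2
  p_2/q_2 = 22/3
  p_3/q_3 = 147/20
  p_4/q_4 = 169/23
  p_5/q_5 = 485/66
q_4 = 23 ≤ 65 < 66 = q_5, so the answer is 169/23.

169/23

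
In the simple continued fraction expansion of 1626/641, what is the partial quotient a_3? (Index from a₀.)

6

1626 = 2·641 + 344   →  a_0 = 2
641 = 1·344 + 297   →  a_1 = 1
344 = 1·297 + 47   →  a_2 = 1
297 = 6·47 + 15   →  a_3 = 6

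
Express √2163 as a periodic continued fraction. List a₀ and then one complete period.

a₀ = ⌊√2163⌋ = 46.
With m₀=0, d₀=1 and mₖ₊₁ = dₖaₖ − mₖ, dₖ₊₁ = (n − mₖ₊₁²)/dₖ, aₖ₊₁ = ⌊(a₀+mₖ₊₁)/dₖ₊₁⌋:
  k=1: m=46, d=47, a=1
  k=2: m=1, d=46, a=1
  k=3: m=45, d=3, a=30
  k=4: m=45, d=46, a=1
  k=5: m=1, d=47, a=1
  k=6: m=46, d=1, a=92
d=1 and a=2a₀=92 at k=6, so the next step gives (m, d) = (46, 47) again — its k=1 value — and the period has length 6.

[46; 1, 1, 30, 1, 1, 92]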